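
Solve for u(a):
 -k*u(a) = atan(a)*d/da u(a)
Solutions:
 u(a) = C1*exp(-k*Integral(1/atan(a), a))


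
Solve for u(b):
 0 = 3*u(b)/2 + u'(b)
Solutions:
 u(b) = C1*exp(-3*b/2)


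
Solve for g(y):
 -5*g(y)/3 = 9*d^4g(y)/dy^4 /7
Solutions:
 g(y) = (C1*sin(105^(1/4)*sqrt(2)*y/6) + C2*cos(105^(1/4)*sqrt(2)*y/6))*exp(-105^(1/4)*sqrt(2)*y/6) + (C3*sin(105^(1/4)*sqrt(2)*y/6) + C4*cos(105^(1/4)*sqrt(2)*y/6))*exp(105^(1/4)*sqrt(2)*y/6)


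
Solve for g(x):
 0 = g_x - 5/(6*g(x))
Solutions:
 g(x) = -sqrt(C1 + 15*x)/3
 g(x) = sqrt(C1 + 15*x)/3


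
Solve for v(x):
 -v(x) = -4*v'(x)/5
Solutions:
 v(x) = C1*exp(5*x/4)


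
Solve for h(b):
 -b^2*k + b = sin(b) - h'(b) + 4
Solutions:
 h(b) = C1 + b^3*k/3 - b^2/2 + 4*b - cos(b)


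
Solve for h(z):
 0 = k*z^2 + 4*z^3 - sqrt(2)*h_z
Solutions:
 h(z) = C1 + sqrt(2)*k*z^3/6 + sqrt(2)*z^4/2


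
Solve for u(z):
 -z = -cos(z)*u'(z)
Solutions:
 u(z) = C1 + Integral(z/cos(z), z)


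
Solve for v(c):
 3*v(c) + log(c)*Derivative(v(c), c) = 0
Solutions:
 v(c) = C1*exp(-3*li(c))


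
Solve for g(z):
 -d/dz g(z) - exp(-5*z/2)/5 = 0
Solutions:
 g(z) = C1 + 2*exp(-5*z/2)/25


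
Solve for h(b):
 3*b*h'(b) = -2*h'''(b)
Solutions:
 h(b) = C1 + Integral(C2*airyai(-2^(2/3)*3^(1/3)*b/2) + C3*airybi(-2^(2/3)*3^(1/3)*b/2), b)


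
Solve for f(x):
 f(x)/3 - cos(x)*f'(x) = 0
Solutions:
 f(x) = C1*(sin(x) + 1)^(1/6)/(sin(x) - 1)^(1/6)


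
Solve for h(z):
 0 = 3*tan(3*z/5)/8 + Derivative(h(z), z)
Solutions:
 h(z) = C1 + 5*log(cos(3*z/5))/8


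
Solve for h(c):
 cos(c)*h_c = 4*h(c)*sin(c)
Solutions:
 h(c) = C1/cos(c)^4


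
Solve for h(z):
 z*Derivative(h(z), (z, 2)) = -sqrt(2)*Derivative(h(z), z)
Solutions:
 h(z) = C1 + C2*z^(1 - sqrt(2))


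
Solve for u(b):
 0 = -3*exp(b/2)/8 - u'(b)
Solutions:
 u(b) = C1 - 3*exp(b/2)/4


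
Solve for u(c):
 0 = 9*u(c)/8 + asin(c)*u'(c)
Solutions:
 u(c) = C1*exp(-9*Integral(1/asin(c), c)/8)


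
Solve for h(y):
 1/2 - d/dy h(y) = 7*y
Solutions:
 h(y) = C1 - 7*y^2/2 + y/2


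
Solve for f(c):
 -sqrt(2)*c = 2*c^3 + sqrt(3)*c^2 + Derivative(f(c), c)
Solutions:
 f(c) = C1 - c^4/2 - sqrt(3)*c^3/3 - sqrt(2)*c^2/2


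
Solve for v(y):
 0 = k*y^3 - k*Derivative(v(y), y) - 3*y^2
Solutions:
 v(y) = C1 + y^4/4 - y^3/k


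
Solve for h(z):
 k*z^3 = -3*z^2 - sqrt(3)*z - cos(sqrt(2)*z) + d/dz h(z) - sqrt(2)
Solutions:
 h(z) = C1 + k*z^4/4 + z^3 + sqrt(3)*z^2/2 + sqrt(2)*z + sqrt(2)*sin(sqrt(2)*z)/2


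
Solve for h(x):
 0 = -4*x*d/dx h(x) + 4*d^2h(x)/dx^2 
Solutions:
 h(x) = C1 + C2*erfi(sqrt(2)*x/2)


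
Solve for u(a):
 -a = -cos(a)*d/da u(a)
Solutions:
 u(a) = C1 + Integral(a/cos(a), a)


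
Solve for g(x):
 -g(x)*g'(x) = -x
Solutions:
 g(x) = -sqrt(C1 + x^2)
 g(x) = sqrt(C1 + x^2)


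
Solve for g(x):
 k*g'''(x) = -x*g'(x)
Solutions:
 g(x) = C1 + Integral(C2*airyai(x*(-1/k)^(1/3)) + C3*airybi(x*(-1/k)^(1/3)), x)


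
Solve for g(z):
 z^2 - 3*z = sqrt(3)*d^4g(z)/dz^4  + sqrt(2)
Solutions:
 g(z) = C1 + C2*z + C3*z^2 + C4*z^3 + sqrt(3)*z^6/1080 - sqrt(3)*z^5/120 - sqrt(6)*z^4/72


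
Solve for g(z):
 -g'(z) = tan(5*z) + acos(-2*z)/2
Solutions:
 g(z) = C1 - z*acos(-2*z)/2 - sqrt(1 - 4*z^2)/4 + log(cos(5*z))/5


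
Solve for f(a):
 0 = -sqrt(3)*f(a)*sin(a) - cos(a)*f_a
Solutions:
 f(a) = C1*cos(a)^(sqrt(3))


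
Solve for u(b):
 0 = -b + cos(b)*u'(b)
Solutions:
 u(b) = C1 + Integral(b/cos(b), b)


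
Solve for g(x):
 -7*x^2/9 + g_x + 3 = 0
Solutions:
 g(x) = C1 + 7*x^3/27 - 3*x


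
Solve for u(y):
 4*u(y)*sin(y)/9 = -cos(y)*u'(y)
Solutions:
 u(y) = C1*cos(y)^(4/9)


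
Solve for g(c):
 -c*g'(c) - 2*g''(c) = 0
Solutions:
 g(c) = C1 + C2*erf(c/2)


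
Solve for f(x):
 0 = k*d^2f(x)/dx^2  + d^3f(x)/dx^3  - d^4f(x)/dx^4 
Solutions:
 f(x) = C1 + C2*x + C3*exp(x*(1 - sqrt(4*k + 1))/2) + C4*exp(x*(sqrt(4*k + 1) + 1)/2)


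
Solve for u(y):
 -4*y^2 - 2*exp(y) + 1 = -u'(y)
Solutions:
 u(y) = C1 + 4*y^3/3 - y + 2*exp(y)


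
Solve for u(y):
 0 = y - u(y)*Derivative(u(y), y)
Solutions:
 u(y) = -sqrt(C1 + y^2)
 u(y) = sqrt(C1 + y^2)


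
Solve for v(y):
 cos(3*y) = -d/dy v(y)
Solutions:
 v(y) = C1 - sin(3*y)/3


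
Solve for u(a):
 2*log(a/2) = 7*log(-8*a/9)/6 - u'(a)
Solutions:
 u(a) = C1 - 5*a*log(a)/6 + a*(-14*log(3) + 5 + 33*log(2) + 7*I*pi)/6


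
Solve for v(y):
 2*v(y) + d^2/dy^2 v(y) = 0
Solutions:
 v(y) = C1*sin(sqrt(2)*y) + C2*cos(sqrt(2)*y)


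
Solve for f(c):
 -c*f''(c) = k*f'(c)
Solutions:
 f(c) = C1 + c^(1 - re(k))*(C2*sin(log(c)*Abs(im(k))) + C3*cos(log(c)*im(k)))


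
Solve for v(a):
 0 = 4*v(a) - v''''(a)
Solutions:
 v(a) = C1*exp(-sqrt(2)*a) + C2*exp(sqrt(2)*a) + C3*sin(sqrt(2)*a) + C4*cos(sqrt(2)*a)


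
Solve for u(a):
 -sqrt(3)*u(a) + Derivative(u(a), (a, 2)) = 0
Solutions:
 u(a) = C1*exp(-3^(1/4)*a) + C2*exp(3^(1/4)*a)


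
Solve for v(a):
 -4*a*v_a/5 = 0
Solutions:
 v(a) = C1


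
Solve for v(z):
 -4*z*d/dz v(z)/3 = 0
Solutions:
 v(z) = C1


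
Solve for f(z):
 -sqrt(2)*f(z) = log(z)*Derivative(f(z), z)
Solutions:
 f(z) = C1*exp(-sqrt(2)*li(z))


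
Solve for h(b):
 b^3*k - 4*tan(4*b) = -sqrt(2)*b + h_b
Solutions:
 h(b) = C1 + b^4*k/4 + sqrt(2)*b^2/2 + log(cos(4*b))


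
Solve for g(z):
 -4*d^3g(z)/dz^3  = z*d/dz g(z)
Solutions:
 g(z) = C1 + Integral(C2*airyai(-2^(1/3)*z/2) + C3*airybi(-2^(1/3)*z/2), z)


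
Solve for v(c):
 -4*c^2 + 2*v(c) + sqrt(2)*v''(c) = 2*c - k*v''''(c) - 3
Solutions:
 v(c) = C1*exp(-2^(3/4)*c*sqrt((-sqrt(1 - 4*k) - 1)/k)/2) + C2*exp(2^(3/4)*c*sqrt((-sqrt(1 - 4*k) - 1)/k)/2) + C3*exp(-2^(3/4)*c*sqrt((sqrt(1 - 4*k) - 1)/k)/2) + C4*exp(2^(3/4)*c*sqrt((sqrt(1 - 4*k) - 1)/k)/2) + 2*c^2 + c - 2*sqrt(2) - 3/2


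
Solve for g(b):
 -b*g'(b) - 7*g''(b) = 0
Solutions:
 g(b) = C1 + C2*erf(sqrt(14)*b/14)


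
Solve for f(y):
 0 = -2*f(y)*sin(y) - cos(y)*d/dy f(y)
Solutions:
 f(y) = C1*cos(y)^2


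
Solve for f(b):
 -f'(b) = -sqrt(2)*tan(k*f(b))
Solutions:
 f(b) = Piecewise((-asin(exp(C1*k + sqrt(2)*b*k))/k + pi/k, Ne(k, 0)), (nan, True))
 f(b) = Piecewise((asin(exp(C1*k + sqrt(2)*b*k))/k, Ne(k, 0)), (nan, True))


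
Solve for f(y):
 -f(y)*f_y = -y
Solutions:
 f(y) = -sqrt(C1 + y^2)
 f(y) = sqrt(C1 + y^2)


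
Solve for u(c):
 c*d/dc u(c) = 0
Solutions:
 u(c) = C1


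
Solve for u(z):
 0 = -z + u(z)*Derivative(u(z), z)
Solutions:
 u(z) = -sqrt(C1 + z^2)
 u(z) = sqrt(C1 + z^2)


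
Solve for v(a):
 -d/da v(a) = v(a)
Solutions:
 v(a) = C1*exp(-a)


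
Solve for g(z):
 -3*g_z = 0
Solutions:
 g(z) = C1


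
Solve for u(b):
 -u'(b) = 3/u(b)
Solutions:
 u(b) = -sqrt(C1 - 6*b)
 u(b) = sqrt(C1 - 6*b)


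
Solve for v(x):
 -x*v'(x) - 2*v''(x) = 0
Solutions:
 v(x) = C1 + C2*erf(x/2)


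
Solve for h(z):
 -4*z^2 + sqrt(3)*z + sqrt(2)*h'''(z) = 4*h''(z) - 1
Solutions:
 h(z) = C1 + C2*z + C3*exp(2*sqrt(2)*z) - z^4/12 + z^3*(-2*sqrt(2) + sqrt(3))/24 + sqrt(6)*z^2/32


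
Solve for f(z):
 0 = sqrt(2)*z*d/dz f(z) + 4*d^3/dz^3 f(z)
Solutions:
 f(z) = C1 + Integral(C2*airyai(-sqrt(2)*z/2) + C3*airybi(-sqrt(2)*z/2), z)


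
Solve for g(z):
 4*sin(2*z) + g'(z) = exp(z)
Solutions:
 g(z) = C1 + exp(z) + 2*cos(2*z)


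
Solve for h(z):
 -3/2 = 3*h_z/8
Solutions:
 h(z) = C1 - 4*z


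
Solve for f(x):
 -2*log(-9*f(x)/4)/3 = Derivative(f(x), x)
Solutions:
 3*Integral(1/(log(-_y) - 2*log(2) + 2*log(3)), (_y, f(x)))/2 = C1 - x


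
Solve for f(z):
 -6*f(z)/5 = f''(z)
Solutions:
 f(z) = C1*sin(sqrt(30)*z/5) + C2*cos(sqrt(30)*z/5)


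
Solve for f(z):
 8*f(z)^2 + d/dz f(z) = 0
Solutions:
 f(z) = 1/(C1 + 8*z)


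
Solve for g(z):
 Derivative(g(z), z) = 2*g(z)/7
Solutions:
 g(z) = C1*exp(2*z/7)


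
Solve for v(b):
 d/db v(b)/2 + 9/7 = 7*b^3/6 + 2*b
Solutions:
 v(b) = C1 + 7*b^4/12 + 2*b^2 - 18*b/7


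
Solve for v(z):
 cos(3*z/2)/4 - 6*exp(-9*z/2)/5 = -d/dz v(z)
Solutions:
 v(z) = C1 - sin(3*z/2)/6 - 4*exp(-9*z/2)/15


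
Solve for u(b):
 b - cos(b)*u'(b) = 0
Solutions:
 u(b) = C1 + Integral(b/cos(b), b)


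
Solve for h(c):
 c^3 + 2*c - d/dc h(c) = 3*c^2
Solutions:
 h(c) = C1 + c^4/4 - c^3 + c^2


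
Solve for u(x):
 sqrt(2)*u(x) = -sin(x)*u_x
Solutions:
 u(x) = C1*(cos(x) + 1)^(sqrt(2)/2)/(cos(x) - 1)^(sqrt(2)/2)


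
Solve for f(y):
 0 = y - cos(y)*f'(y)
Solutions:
 f(y) = C1 + Integral(y/cos(y), y)


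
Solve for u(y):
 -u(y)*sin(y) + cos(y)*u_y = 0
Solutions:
 u(y) = C1/cos(y)


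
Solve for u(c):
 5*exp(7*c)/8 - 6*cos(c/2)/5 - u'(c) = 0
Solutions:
 u(c) = C1 + 5*exp(7*c)/56 - 12*sin(c/2)/5


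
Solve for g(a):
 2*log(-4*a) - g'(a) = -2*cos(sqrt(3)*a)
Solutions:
 g(a) = C1 + 2*a*log(-a) - 2*a + 4*a*log(2) + 2*sqrt(3)*sin(sqrt(3)*a)/3


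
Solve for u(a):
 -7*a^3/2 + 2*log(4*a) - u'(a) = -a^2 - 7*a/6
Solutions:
 u(a) = C1 - 7*a^4/8 + a^3/3 + 7*a^2/12 + 2*a*log(a) - 2*a + 4*a*log(2)


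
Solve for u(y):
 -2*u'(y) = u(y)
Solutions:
 u(y) = C1*exp(-y/2)


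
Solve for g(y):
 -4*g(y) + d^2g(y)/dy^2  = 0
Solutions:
 g(y) = C1*exp(-2*y) + C2*exp(2*y)


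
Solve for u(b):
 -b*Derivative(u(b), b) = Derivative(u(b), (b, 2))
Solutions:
 u(b) = C1 + C2*erf(sqrt(2)*b/2)


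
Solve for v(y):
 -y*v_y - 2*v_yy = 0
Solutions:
 v(y) = C1 + C2*erf(y/2)


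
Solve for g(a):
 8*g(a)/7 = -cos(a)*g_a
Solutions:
 g(a) = C1*(sin(a) - 1)^(4/7)/(sin(a) + 1)^(4/7)


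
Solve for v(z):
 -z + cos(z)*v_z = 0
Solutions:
 v(z) = C1 + Integral(z/cos(z), z)


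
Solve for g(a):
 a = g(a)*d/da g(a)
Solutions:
 g(a) = -sqrt(C1 + a^2)
 g(a) = sqrt(C1 + a^2)


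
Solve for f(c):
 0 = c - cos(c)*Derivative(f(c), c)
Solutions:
 f(c) = C1 + Integral(c/cos(c), c)


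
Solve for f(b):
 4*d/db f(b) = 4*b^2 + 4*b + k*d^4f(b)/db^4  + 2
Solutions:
 f(b) = C1 + C2*exp(2^(2/3)*b*(1/k)^(1/3)) + C3*exp(2^(2/3)*b*(-1 + sqrt(3)*I)*(1/k)^(1/3)/2) + C4*exp(-2^(2/3)*b*(1 + sqrt(3)*I)*(1/k)^(1/3)/2) + b^3/3 + b^2/2 + b/2


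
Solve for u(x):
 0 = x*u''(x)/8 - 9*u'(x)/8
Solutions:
 u(x) = C1 + C2*x^10


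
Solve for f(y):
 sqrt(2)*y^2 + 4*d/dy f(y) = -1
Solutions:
 f(y) = C1 - sqrt(2)*y^3/12 - y/4


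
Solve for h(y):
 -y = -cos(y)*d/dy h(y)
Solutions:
 h(y) = C1 + Integral(y/cos(y), y)


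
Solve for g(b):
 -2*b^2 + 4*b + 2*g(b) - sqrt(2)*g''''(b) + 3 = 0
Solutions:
 g(b) = C1*exp(-2^(1/8)*b) + C2*exp(2^(1/8)*b) + C3*sin(2^(1/8)*b) + C4*cos(2^(1/8)*b) + b^2 - 2*b - 3/2


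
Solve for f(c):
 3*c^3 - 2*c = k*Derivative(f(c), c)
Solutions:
 f(c) = C1 + 3*c^4/(4*k) - c^2/k


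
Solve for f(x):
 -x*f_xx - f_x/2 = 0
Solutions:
 f(x) = C1 + C2*sqrt(x)


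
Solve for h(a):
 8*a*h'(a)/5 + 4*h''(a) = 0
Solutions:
 h(a) = C1 + C2*erf(sqrt(5)*a/5)


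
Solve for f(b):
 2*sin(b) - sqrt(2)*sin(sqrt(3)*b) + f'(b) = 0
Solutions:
 f(b) = C1 + 2*cos(b) - sqrt(6)*cos(sqrt(3)*b)/3


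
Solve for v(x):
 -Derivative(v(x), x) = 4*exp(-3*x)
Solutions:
 v(x) = C1 + 4*exp(-3*x)/3


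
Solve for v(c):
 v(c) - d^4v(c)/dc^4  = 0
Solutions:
 v(c) = C1*exp(-c) + C2*exp(c) + C3*sin(c) + C4*cos(c)


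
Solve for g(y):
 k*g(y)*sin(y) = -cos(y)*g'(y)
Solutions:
 g(y) = C1*exp(k*log(cos(y)))


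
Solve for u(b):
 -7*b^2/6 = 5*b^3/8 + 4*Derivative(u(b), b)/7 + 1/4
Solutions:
 u(b) = C1 - 35*b^4/128 - 49*b^3/72 - 7*b/16


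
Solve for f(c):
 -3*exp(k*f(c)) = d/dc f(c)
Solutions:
 f(c) = Piecewise((log(1/(C1*k + 3*c*k))/k, Ne(k, 0)), (nan, True))
 f(c) = Piecewise((C1 - 3*c, Eq(k, 0)), (nan, True))


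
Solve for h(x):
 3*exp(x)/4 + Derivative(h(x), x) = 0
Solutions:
 h(x) = C1 - 3*exp(x)/4


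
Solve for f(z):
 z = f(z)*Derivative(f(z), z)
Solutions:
 f(z) = -sqrt(C1 + z^2)
 f(z) = sqrt(C1 + z^2)


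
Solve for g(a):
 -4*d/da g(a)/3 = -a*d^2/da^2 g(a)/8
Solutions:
 g(a) = C1 + C2*a^(35/3)


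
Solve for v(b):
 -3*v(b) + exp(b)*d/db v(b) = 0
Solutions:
 v(b) = C1*exp(-3*exp(-b))


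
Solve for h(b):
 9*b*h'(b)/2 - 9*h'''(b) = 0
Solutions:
 h(b) = C1 + Integral(C2*airyai(2^(2/3)*b/2) + C3*airybi(2^(2/3)*b/2), b)


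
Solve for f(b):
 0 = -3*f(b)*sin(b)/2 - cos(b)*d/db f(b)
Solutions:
 f(b) = C1*cos(b)^(3/2)


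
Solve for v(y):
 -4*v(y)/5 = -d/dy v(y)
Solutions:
 v(y) = C1*exp(4*y/5)


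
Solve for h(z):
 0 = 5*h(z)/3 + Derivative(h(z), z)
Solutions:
 h(z) = C1*exp(-5*z/3)


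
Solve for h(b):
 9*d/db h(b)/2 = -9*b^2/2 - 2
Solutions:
 h(b) = C1 - b^3/3 - 4*b/9


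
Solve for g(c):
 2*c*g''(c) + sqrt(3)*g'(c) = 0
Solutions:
 g(c) = C1 + C2*c^(1 - sqrt(3)/2)


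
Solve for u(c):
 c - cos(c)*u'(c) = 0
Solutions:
 u(c) = C1 + Integral(c/cos(c), c)


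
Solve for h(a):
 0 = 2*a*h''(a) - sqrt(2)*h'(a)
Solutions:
 h(a) = C1 + C2*a^(sqrt(2)/2 + 1)


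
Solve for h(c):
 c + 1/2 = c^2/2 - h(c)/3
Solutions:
 h(c) = 3*c^2/2 - 3*c - 3/2


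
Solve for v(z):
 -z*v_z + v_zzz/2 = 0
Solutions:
 v(z) = C1 + Integral(C2*airyai(2^(1/3)*z) + C3*airybi(2^(1/3)*z), z)


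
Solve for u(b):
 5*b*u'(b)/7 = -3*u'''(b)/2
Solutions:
 u(b) = C1 + Integral(C2*airyai(-10^(1/3)*21^(2/3)*b/21) + C3*airybi(-10^(1/3)*21^(2/3)*b/21), b)


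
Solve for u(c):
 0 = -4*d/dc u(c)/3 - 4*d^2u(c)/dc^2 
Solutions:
 u(c) = C1 + C2*exp(-c/3)


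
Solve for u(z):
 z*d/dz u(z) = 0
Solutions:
 u(z) = C1


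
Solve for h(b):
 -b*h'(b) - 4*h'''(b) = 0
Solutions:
 h(b) = C1 + Integral(C2*airyai(-2^(1/3)*b/2) + C3*airybi(-2^(1/3)*b/2), b)


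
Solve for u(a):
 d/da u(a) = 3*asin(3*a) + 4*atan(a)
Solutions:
 u(a) = C1 + 3*a*asin(3*a) + 4*a*atan(a) + sqrt(1 - 9*a^2) - 2*log(a^2 + 1)


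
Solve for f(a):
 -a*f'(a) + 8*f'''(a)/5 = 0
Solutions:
 f(a) = C1 + Integral(C2*airyai(5^(1/3)*a/2) + C3*airybi(5^(1/3)*a/2), a)


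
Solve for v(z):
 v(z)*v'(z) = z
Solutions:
 v(z) = -sqrt(C1 + z^2)
 v(z) = sqrt(C1 + z^2)


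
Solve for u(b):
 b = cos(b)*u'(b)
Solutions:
 u(b) = C1 + Integral(b/cos(b), b)


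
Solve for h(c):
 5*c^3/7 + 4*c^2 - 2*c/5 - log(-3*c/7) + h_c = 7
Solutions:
 h(c) = C1 - 5*c^4/28 - 4*c^3/3 + c^2/5 + c*log(-c) + c*(-log(7) + log(3) + 6)


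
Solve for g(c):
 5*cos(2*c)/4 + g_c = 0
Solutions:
 g(c) = C1 - 5*sin(2*c)/8


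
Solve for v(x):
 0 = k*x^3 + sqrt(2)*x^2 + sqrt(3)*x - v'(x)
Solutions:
 v(x) = C1 + k*x^4/4 + sqrt(2)*x^3/3 + sqrt(3)*x^2/2


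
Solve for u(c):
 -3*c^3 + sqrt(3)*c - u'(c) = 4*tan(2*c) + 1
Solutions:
 u(c) = C1 - 3*c^4/4 + sqrt(3)*c^2/2 - c + 2*log(cos(2*c))


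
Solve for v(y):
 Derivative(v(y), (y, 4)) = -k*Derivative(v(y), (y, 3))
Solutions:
 v(y) = C1 + C2*y + C3*y^2 + C4*exp(-k*y)


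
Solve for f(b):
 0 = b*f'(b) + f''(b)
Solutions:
 f(b) = C1 + C2*erf(sqrt(2)*b/2)


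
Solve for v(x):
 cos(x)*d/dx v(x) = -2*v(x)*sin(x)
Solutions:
 v(x) = C1*cos(x)^2


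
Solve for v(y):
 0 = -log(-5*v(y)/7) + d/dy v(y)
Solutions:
 -Integral(1/(log(-_y) - log(7) + log(5)), (_y, v(y))) = C1 - y


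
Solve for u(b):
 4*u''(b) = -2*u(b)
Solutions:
 u(b) = C1*sin(sqrt(2)*b/2) + C2*cos(sqrt(2)*b/2)


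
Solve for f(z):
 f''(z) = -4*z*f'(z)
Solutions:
 f(z) = C1 + C2*erf(sqrt(2)*z)


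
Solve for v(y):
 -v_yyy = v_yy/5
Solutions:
 v(y) = C1 + C2*y + C3*exp(-y/5)


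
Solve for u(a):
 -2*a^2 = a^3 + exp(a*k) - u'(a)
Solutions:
 u(a) = C1 + a^4/4 + 2*a^3/3 + exp(a*k)/k


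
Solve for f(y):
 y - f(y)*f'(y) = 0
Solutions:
 f(y) = -sqrt(C1 + y^2)
 f(y) = sqrt(C1 + y^2)


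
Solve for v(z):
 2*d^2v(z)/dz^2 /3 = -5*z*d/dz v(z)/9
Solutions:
 v(z) = C1 + C2*erf(sqrt(15)*z/6)


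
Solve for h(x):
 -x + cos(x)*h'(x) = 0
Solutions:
 h(x) = C1 + Integral(x/cos(x), x)


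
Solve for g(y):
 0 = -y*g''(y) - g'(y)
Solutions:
 g(y) = C1 + C2*log(y)


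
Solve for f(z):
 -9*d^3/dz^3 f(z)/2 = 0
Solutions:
 f(z) = C1 + C2*z + C3*z^2


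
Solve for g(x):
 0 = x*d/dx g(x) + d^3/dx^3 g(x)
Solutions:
 g(x) = C1 + Integral(C2*airyai(-x) + C3*airybi(-x), x)


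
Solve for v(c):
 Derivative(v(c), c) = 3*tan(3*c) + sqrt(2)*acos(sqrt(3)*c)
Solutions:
 v(c) = C1 + sqrt(2)*(c*acos(sqrt(3)*c) - sqrt(3)*sqrt(1 - 3*c^2)/3) - log(cos(3*c))


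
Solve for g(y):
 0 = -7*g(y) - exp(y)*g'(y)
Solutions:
 g(y) = C1*exp(7*exp(-y))


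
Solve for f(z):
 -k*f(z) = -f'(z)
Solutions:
 f(z) = C1*exp(k*z)


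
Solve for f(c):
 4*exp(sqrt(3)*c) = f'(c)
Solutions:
 f(c) = C1 + 4*sqrt(3)*exp(sqrt(3)*c)/3


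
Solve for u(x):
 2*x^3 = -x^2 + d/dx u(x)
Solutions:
 u(x) = C1 + x^4/2 + x^3/3


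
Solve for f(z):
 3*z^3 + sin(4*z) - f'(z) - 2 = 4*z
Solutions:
 f(z) = C1 + 3*z^4/4 - 2*z^2 - 2*z - cos(4*z)/4


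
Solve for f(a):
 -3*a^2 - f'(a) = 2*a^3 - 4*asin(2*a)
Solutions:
 f(a) = C1 - a^4/2 - a^3 + 4*a*asin(2*a) + 2*sqrt(1 - 4*a^2)


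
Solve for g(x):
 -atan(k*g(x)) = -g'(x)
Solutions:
 Integral(1/atan(_y*k), (_y, g(x))) = C1 + x


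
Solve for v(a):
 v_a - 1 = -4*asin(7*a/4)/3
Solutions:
 v(a) = C1 - 4*a*asin(7*a/4)/3 + a - 4*sqrt(16 - 49*a^2)/21


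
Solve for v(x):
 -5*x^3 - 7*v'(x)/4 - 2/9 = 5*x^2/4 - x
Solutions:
 v(x) = C1 - 5*x^4/7 - 5*x^3/21 + 2*x^2/7 - 8*x/63


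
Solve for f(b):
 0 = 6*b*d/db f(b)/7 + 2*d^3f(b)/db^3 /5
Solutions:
 f(b) = C1 + Integral(C2*airyai(-15^(1/3)*7^(2/3)*b/7) + C3*airybi(-15^(1/3)*7^(2/3)*b/7), b)


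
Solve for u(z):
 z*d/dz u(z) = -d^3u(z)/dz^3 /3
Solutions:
 u(z) = C1 + Integral(C2*airyai(-3^(1/3)*z) + C3*airybi(-3^(1/3)*z), z)


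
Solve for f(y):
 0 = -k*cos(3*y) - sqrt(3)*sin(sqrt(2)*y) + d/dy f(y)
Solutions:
 f(y) = C1 + k*sin(3*y)/3 - sqrt(6)*cos(sqrt(2)*y)/2


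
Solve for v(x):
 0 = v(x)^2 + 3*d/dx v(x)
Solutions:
 v(x) = 3/(C1 + x)


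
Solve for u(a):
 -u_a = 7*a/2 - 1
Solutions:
 u(a) = C1 - 7*a^2/4 + a


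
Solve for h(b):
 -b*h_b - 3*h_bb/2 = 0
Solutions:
 h(b) = C1 + C2*erf(sqrt(3)*b/3)


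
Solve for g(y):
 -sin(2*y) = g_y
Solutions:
 g(y) = C1 + cos(2*y)/2


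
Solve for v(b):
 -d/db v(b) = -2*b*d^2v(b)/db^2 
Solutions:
 v(b) = C1 + C2*b^(3/2)


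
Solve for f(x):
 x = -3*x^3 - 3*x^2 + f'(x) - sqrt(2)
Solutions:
 f(x) = C1 + 3*x^4/4 + x^3 + x^2/2 + sqrt(2)*x


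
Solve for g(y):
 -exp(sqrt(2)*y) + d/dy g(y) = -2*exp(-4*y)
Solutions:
 g(y) = C1 + sqrt(2)*exp(sqrt(2)*y)/2 + exp(-4*y)/2


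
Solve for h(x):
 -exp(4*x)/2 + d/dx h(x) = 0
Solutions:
 h(x) = C1 + exp(4*x)/8


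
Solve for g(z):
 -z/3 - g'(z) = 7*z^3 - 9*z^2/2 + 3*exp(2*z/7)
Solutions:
 g(z) = C1 - 7*z^4/4 + 3*z^3/2 - z^2/6 - 21*exp(2*z/7)/2


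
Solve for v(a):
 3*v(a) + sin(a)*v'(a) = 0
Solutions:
 v(a) = C1*(cos(a) + 1)^(3/2)/(cos(a) - 1)^(3/2)


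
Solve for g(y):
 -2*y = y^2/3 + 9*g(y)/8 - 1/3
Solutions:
 g(y) = -8*y^2/27 - 16*y/9 + 8/27


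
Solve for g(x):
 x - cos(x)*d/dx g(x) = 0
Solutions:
 g(x) = C1 + Integral(x/cos(x), x)


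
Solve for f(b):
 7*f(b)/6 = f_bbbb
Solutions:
 f(b) = C1*exp(-6^(3/4)*7^(1/4)*b/6) + C2*exp(6^(3/4)*7^(1/4)*b/6) + C3*sin(6^(3/4)*7^(1/4)*b/6) + C4*cos(6^(3/4)*7^(1/4)*b/6)


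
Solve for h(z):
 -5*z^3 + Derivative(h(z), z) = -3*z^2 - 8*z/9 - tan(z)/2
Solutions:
 h(z) = C1 + 5*z^4/4 - z^3 - 4*z^2/9 + log(cos(z))/2


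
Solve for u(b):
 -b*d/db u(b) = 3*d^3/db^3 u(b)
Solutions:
 u(b) = C1 + Integral(C2*airyai(-3^(2/3)*b/3) + C3*airybi(-3^(2/3)*b/3), b)


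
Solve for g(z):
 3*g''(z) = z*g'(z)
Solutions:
 g(z) = C1 + C2*erfi(sqrt(6)*z/6)


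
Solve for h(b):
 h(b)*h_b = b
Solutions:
 h(b) = -sqrt(C1 + b^2)
 h(b) = sqrt(C1 + b^2)


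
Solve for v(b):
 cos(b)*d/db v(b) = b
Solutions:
 v(b) = C1 + Integral(b/cos(b), b)


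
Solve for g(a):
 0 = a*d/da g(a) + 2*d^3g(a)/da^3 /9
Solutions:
 g(a) = C1 + Integral(C2*airyai(-6^(2/3)*a/2) + C3*airybi(-6^(2/3)*a/2), a)


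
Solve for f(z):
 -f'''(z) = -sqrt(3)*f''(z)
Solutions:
 f(z) = C1 + C2*z + C3*exp(sqrt(3)*z)


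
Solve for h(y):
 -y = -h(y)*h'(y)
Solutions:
 h(y) = -sqrt(C1 + y^2)
 h(y) = sqrt(C1 + y^2)


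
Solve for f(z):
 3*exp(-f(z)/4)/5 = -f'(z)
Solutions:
 f(z) = 4*log(C1 - 3*z/20)


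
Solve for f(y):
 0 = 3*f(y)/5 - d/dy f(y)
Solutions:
 f(y) = C1*exp(3*y/5)


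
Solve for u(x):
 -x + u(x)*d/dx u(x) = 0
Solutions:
 u(x) = -sqrt(C1 + x^2)
 u(x) = sqrt(C1 + x^2)


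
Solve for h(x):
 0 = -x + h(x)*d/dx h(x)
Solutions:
 h(x) = -sqrt(C1 + x^2)
 h(x) = sqrt(C1 + x^2)


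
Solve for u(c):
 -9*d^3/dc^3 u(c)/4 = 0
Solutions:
 u(c) = C1 + C2*c + C3*c^2


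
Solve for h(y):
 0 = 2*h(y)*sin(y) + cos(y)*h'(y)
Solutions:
 h(y) = C1*cos(y)^2


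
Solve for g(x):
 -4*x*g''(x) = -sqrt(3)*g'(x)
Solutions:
 g(x) = C1 + C2*x^(sqrt(3)/4 + 1)


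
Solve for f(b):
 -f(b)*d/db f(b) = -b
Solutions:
 f(b) = -sqrt(C1 + b^2)
 f(b) = sqrt(C1 + b^2)


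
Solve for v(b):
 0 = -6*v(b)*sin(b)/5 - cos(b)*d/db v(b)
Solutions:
 v(b) = C1*cos(b)^(6/5)


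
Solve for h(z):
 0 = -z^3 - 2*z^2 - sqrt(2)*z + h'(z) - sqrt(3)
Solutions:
 h(z) = C1 + z^4/4 + 2*z^3/3 + sqrt(2)*z^2/2 + sqrt(3)*z


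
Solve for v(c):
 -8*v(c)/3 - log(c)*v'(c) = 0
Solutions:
 v(c) = C1*exp(-8*li(c)/3)


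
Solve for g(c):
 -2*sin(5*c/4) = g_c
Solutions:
 g(c) = C1 + 8*cos(5*c/4)/5


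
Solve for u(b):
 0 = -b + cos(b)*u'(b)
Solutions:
 u(b) = C1 + Integral(b/cos(b), b)


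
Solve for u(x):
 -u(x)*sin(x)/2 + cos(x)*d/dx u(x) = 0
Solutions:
 u(x) = C1/sqrt(cos(x))


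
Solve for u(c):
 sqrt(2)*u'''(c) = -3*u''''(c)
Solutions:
 u(c) = C1 + C2*c + C3*c^2 + C4*exp(-sqrt(2)*c/3)


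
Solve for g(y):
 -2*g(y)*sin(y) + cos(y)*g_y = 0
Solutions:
 g(y) = C1/cos(y)^2


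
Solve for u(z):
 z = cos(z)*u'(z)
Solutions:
 u(z) = C1 + Integral(z/cos(z), z)


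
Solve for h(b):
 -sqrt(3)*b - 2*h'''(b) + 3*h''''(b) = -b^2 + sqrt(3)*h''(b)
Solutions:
 h(b) = C1 + C2*b + C3*exp(b*(1 - sqrt(1 + 3*sqrt(3)))/3) + C4*exp(b*(1 + sqrt(1 + 3*sqrt(3)))/3) + sqrt(3)*b^4/36 - 7*b^3/18 + b^2*(1 + 7*sqrt(3)/9)


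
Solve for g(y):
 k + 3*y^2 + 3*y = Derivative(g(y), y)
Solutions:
 g(y) = C1 + k*y + y^3 + 3*y^2/2


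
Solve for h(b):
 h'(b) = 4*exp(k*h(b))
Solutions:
 h(b) = Piecewise((log(-1/(C1*k + 4*b*k))/k, Ne(k, 0)), (nan, True))
 h(b) = Piecewise((C1 + 4*b, Eq(k, 0)), (nan, True))


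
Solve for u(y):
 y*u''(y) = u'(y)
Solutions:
 u(y) = C1 + C2*y^2


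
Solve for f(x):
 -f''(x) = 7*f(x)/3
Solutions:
 f(x) = C1*sin(sqrt(21)*x/3) + C2*cos(sqrt(21)*x/3)


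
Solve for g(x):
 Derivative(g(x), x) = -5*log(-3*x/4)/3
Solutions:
 g(x) = C1 - 5*x*log(-x)/3 + 5*x*(-log(3) + 1 + 2*log(2))/3


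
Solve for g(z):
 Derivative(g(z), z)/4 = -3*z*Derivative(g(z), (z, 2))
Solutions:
 g(z) = C1 + C2*z^(11/12)


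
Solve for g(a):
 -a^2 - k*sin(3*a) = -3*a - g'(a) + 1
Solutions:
 g(a) = C1 + a^3/3 - 3*a^2/2 + a - k*cos(3*a)/3


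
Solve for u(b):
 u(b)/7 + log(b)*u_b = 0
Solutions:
 u(b) = C1*exp(-li(b)/7)


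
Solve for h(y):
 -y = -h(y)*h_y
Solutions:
 h(y) = -sqrt(C1 + y^2)
 h(y) = sqrt(C1 + y^2)


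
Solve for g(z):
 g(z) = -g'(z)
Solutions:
 g(z) = C1*exp(-z)


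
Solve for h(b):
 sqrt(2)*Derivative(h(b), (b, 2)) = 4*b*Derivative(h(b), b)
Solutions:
 h(b) = C1 + C2*erfi(2^(1/4)*b)


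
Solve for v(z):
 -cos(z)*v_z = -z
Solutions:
 v(z) = C1 + Integral(z/cos(z), z)


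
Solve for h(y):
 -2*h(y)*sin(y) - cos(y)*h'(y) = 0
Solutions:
 h(y) = C1*cos(y)^2


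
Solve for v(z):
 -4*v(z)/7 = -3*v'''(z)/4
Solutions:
 v(z) = C3*exp(2*2^(1/3)*21^(2/3)*z/21) + (C1*sin(2^(1/3)*3^(1/6)*7^(2/3)*z/7) + C2*cos(2^(1/3)*3^(1/6)*7^(2/3)*z/7))*exp(-2^(1/3)*21^(2/3)*z/21)


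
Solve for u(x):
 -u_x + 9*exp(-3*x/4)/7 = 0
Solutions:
 u(x) = C1 - 12*exp(-3*x/4)/7


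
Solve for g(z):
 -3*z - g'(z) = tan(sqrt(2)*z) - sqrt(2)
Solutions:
 g(z) = C1 - 3*z^2/2 + sqrt(2)*z + sqrt(2)*log(cos(sqrt(2)*z))/2


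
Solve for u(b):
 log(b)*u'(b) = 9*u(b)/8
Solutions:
 u(b) = C1*exp(9*li(b)/8)


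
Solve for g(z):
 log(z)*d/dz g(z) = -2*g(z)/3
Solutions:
 g(z) = C1*exp(-2*li(z)/3)


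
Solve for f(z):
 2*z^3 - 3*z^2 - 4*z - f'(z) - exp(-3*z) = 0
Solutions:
 f(z) = C1 + z^4/2 - z^3 - 2*z^2 + exp(-3*z)/3


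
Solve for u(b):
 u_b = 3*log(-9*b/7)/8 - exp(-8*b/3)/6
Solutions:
 u(b) = C1 + 3*b*log(-b)/8 + 3*b*(-log(7) - 1 + 2*log(3))/8 + exp(-8*b/3)/16


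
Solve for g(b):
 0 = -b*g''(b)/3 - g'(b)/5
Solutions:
 g(b) = C1 + C2*b^(2/5)


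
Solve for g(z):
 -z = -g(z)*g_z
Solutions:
 g(z) = -sqrt(C1 + z^2)
 g(z) = sqrt(C1 + z^2)


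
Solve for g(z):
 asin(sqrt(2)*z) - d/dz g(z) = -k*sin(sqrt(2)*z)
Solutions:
 g(z) = C1 - sqrt(2)*k*cos(sqrt(2)*z)/2 + z*asin(sqrt(2)*z) + sqrt(2)*sqrt(1 - 2*z^2)/2


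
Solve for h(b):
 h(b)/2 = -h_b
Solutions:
 h(b) = C1*exp(-b/2)


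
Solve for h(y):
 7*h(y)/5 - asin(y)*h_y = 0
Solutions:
 h(y) = C1*exp(7*Integral(1/asin(y), y)/5)


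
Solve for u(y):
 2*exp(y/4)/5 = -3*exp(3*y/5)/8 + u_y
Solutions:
 u(y) = C1 + 5*exp(3*y/5)/8 + 8*exp(y/4)/5


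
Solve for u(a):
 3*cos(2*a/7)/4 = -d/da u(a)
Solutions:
 u(a) = C1 - 21*sin(2*a/7)/8


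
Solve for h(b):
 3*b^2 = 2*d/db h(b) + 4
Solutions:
 h(b) = C1 + b^3/2 - 2*b


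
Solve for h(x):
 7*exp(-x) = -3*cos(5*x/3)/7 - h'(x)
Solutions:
 h(x) = C1 - 9*sin(5*x/3)/35 + 7*exp(-x)


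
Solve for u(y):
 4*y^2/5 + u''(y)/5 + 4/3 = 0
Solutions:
 u(y) = C1 + C2*y - y^4/3 - 10*y^2/3


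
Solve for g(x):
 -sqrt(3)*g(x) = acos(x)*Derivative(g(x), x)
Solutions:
 g(x) = C1*exp(-sqrt(3)*Integral(1/acos(x), x))


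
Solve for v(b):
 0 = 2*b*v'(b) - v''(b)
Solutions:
 v(b) = C1 + C2*erfi(b)


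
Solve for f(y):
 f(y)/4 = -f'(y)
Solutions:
 f(y) = C1*exp(-y/4)


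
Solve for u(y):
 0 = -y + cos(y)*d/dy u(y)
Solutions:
 u(y) = C1 + Integral(y/cos(y), y)


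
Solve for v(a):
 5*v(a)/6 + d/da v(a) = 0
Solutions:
 v(a) = C1*exp(-5*a/6)


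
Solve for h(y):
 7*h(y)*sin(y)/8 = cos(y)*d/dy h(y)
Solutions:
 h(y) = C1/cos(y)^(7/8)


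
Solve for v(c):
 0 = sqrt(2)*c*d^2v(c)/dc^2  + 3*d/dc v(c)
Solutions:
 v(c) = C1 + C2*c^(1 - 3*sqrt(2)/2)


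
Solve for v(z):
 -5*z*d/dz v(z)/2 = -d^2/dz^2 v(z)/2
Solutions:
 v(z) = C1 + C2*erfi(sqrt(10)*z/2)


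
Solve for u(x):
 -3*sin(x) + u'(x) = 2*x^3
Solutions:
 u(x) = C1 + x^4/2 - 3*cos(x)


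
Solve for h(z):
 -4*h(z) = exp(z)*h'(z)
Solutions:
 h(z) = C1*exp(4*exp(-z))


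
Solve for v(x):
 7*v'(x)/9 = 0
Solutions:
 v(x) = C1


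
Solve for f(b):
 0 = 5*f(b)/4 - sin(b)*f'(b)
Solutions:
 f(b) = C1*(cos(b) - 1)^(5/8)/(cos(b) + 1)^(5/8)


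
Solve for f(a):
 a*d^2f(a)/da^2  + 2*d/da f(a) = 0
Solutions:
 f(a) = C1 + C2/a


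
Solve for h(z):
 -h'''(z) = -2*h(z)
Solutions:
 h(z) = C3*exp(2^(1/3)*z) + (C1*sin(2^(1/3)*sqrt(3)*z/2) + C2*cos(2^(1/3)*sqrt(3)*z/2))*exp(-2^(1/3)*z/2)


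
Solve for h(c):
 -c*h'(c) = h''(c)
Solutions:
 h(c) = C1 + C2*erf(sqrt(2)*c/2)


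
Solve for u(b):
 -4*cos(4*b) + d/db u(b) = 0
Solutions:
 u(b) = C1 + sin(4*b)


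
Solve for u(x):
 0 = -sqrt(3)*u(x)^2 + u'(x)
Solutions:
 u(x) = -1/(C1 + sqrt(3)*x)


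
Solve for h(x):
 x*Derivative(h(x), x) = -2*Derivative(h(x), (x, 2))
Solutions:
 h(x) = C1 + C2*erf(x/2)


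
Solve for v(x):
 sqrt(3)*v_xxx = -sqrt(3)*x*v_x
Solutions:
 v(x) = C1 + Integral(C2*airyai(-x) + C3*airybi(-x), x)


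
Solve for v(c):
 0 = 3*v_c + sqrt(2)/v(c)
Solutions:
 v(c) = -sqrt(C1 - 6*sqrt(2)*c)/3
 v(c) = sqrt(C1 - 6*sqrt(2)*c)/3


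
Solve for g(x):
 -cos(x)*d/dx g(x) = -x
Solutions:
 g(x) = C1 + Integral(x/cos(x), x)


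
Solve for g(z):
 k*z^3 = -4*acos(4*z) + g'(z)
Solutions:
 g(z) = C1 + k*z^4/4 + 4*z*acos(4*z) - sqrt(1 - 16*z^2)


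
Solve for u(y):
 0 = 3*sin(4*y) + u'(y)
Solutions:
 u(y) = C1 + 3*cos(4*y)/4


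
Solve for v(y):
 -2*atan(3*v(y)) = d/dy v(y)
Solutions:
 Integral(1/atan(3*_y), (_y, v(y))) = C1 - 2*y


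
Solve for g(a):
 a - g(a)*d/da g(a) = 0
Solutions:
 g(a) = -sqrt(C1 + a^2)
 g(a) = sqrt(C1 + a^2)


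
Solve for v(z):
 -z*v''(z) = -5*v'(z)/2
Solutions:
 v(z) = C1 + C2*z^(7/2)


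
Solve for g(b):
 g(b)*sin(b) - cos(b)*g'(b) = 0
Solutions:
 g(b) = C1/cos(b)


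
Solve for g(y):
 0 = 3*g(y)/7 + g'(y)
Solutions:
 g(y) = C1*exp(-3*y/7)


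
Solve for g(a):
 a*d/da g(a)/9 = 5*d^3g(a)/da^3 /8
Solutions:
 g(a) = C1 + Integral(C2*airyai(2*75^(1/3)*a/15) + C3*airybi(2*75^(1/3)*a/15), a)


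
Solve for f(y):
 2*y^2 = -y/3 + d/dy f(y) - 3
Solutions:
 f(y) = C1 + 2*y^3/3 + y^2/6 + 3*y


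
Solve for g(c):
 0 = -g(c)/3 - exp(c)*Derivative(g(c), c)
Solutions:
 g(c) = C1*exp(exp(-c)/3)


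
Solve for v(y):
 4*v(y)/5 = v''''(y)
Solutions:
 v(y) = C1*exp(-sqrt(2)*5^(3/4)*y/5) + C2*exp(sqrt(2)*5^(3/4)*y/5) + C3*sin(sqrt(2)*5^(3/4)*y/5) + C4*cos(sqrt(2)*5^(3/4)*y/5)


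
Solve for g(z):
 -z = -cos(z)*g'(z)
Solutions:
 g(z) = C1 + Integral(z/cos(z), z)


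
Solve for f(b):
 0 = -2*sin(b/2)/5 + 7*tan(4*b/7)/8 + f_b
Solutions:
 f(b) = C1 + 49*log(cos(4*b/7))/32 - 4*cos(b/2)/5


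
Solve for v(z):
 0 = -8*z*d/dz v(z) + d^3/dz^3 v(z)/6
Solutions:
 v(z) = C1 + Integral(C2*airyai(2*6^(1/3)*z) + C3*airybi(2*6^(1/3)*z), z)


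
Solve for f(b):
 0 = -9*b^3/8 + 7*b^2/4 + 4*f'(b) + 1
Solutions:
 f(b) = C1 + 9*b^4/128 - 7*b^3/48 - b/4


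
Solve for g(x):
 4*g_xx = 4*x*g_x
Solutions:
 g(x) = C1 + C2*erfi(sqrt(2)*x/2)


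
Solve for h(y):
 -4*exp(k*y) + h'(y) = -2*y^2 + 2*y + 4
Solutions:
 h(y) = C1 - 2*y^3/3 + y^2 + 4*y + 4*exp(k*y)/k


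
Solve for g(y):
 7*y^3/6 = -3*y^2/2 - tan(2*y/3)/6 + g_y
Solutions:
 g(y) = C1 + 7*y^4/24 + y^3/2 - log(cos(2*y/3))/4


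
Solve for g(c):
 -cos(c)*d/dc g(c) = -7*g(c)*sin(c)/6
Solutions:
 g(c) = C1/cos(c)^(7/6)


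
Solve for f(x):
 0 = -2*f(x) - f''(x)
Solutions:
 f(x) = C1*sin(sqrt(2)*x) + C2*cos(sqrt(2)*x)


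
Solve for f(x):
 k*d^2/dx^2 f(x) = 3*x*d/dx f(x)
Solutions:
 f(x) = C1 + C2*erf(sqrt(6)*x*sqrt(-1/k)/2)/sqrt(-1/k)


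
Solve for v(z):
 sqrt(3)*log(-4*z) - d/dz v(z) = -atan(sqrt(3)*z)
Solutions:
 v(z) = C1 + sqrt(3)*z*(log(-z) - 1) + z*atan(sqrt(3)*z) + 2*sqrt(3)*z*log(2) - sqrt(3)*log(3*z^2 + 1)/6


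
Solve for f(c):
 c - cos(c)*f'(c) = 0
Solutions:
 f(c) = C1 + Integral(c/cos(c), c)


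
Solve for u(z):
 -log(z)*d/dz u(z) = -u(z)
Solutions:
 u(z) = C1*exp(li(z))


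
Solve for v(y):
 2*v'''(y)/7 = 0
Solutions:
 v(y) = C1 + C2*y + C3*y^2


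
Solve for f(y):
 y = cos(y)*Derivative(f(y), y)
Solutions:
 f(y) = C1 + Integral(y/cos(y), y)


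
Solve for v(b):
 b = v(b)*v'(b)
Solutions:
 v(b) = -sqrt(C1 + b^2)
 v(b) = sqrt(C1 + b^2)


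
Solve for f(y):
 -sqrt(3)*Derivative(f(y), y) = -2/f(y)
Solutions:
 f(y) = -sqrt(C1 + 12*sqrt(3)*y)/3
 f(y) = sqrt(C1 + 12*sqrt(3)*y)/3


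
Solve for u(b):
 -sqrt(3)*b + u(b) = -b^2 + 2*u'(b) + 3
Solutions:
 u(b) = C1*exp(b/2) - b^2 - 4*b + sqrt(3)*b - 5 + 2*sqrt(3)


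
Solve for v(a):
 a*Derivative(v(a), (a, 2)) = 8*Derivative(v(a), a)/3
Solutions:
 v(a) = C1 + C2*a^(11/3)


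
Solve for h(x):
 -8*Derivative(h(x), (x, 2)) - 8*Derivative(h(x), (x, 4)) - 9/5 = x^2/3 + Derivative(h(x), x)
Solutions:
 h(x) = C1 + C2*exp(6^(1/3)*x*(-8*3^(1/3)/(9 + sqrt(849))^(1/3) + 2^(1/3)*(9 + sqrt(849))^(1/3))/24)*sin(2^(1/3)*3^(1/6)*x*((9 + sqrt(849))^(-1/3) + 2^(1/3)*3^(2/3)*(9 + sqrt(849))^(1/3)/24)) + C3*exp(6^(1/3)*x*(-8*3^(1/3)/(9 + sqrt(849))^(1/3) + 2^(1/3)*(9 + sqrt(849))^(1/3))/24)*cos(2^(1/3)*3^(1/6)*x*((9 + sqrt(849))^(-1/3) + 2^(1/3)*3^(2/3)*(9 + sqrt(849))^(1/3)/24)) + C4*exp(-6^(1/3)*x*(-8*3^(1/3)/(9 + sqrt(849))^(1/3) + 2^(1/3)*(9 + sqrt(849))^(1/3))/12) - x^3/9 + 8*x^2/3 - 667*x/15


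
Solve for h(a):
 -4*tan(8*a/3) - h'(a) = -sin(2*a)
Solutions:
 h(a) = C1 + 3*log(cos(8*a/3))/2 - cos(2*a)/2


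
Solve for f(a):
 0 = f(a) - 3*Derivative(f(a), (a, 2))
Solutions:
 f(a) = C1*exp(-sqrt(3)*a/3) + C2*exp(sqrt(3)*a/3)


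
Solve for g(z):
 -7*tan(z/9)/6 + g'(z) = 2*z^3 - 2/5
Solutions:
 g(z) = C1 + z^4/2 - 2*z/5 - 21*log(cos(z/9))/2


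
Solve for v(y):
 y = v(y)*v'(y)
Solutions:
 v(y) = -sqrt(C1 + y^2)
 v(y) = sqrt(C1 + y^2)


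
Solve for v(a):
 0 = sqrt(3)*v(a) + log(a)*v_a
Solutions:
 v(a) = C1*exp(-sqrt(3)*li(a))


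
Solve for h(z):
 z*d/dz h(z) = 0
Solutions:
 h(z) = C1


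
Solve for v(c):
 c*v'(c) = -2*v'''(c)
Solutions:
 v(c) = C1 + Integral(C2*airyai(-2^(2/3)*c/2) + C3*airybi(-2^(2/3)*c/2), c)


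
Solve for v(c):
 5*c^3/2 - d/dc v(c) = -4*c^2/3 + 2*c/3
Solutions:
 v(c) = C1 + 5*c^4/8 + 4*c^3/9 - c^2/3


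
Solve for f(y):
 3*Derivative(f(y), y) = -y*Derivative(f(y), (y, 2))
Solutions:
 f(y) = C1 + C2/y^2


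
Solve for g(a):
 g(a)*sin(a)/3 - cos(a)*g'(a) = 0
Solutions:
 g(a) = C1/cos(a)^(1/3)


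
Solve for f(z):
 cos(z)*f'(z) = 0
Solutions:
 f(z) = C1


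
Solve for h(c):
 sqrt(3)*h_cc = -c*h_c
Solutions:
 h(c) = C1 + C2*erf(sqrt(2)*3^(3/4)*c/6)


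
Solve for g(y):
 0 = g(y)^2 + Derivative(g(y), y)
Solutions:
 g(y) = 1/(C1 + y)


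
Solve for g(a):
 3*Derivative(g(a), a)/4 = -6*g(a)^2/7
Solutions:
 g(a) = 7/(C1 + 8*a)


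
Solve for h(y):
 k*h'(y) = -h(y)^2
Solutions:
 h(y) = k/(C1*k + y)


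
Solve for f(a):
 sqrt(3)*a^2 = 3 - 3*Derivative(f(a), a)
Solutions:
 f(a) = C1 - sqrt(3)*a^3/9 + a


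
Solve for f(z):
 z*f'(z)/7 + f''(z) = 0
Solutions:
 f(z) = C1 + C2*erf(sqrt(14)*z/14)


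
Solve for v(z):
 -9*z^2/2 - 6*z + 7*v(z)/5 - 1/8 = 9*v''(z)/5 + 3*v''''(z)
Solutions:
 v(z) = C1*exp(-sqrt(30)*z*sqrt(-9 + sqrt(501))/30) + C2*exp(sqrt(30)*z*sqrt(-9 + sqrt(501))/30) + C3*sin(sqrt(30)*z*sqrt(9 + sqrt(501))/30) + C4*cos(sqrt(30)*z*sqrt(9 + sqrt(501))/30) + 45*z^2/14 + 30*z/7 + 3275/392


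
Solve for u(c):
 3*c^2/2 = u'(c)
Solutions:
 u(c) = C1 + c^3/2


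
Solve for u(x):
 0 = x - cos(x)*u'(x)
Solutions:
 u(x) = C1 + Integral(x/cos(x), x)


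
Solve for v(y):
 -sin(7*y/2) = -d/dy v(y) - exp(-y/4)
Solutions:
 v(y) = C1 - 2*cos(7*y/2)/7 + 4*exp(-y/4)


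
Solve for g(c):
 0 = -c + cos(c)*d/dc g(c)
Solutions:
 g(c) = C1 + Integral(c/cos(c), c)


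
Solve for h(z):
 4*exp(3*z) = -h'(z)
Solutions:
 h(z) = C1 - 4*exp(3*z)/3


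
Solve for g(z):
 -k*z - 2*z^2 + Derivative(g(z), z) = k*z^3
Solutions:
 g(z) = C1 + k*z^4/4 + k*z^2/2 + 2*z^3/3


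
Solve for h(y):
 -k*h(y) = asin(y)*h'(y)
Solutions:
 h(y) = C1*exp(-k*Integral(1/asin(y), y))


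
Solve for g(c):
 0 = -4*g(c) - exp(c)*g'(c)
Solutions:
 g(c) = C1*exp(4*exp(-c))


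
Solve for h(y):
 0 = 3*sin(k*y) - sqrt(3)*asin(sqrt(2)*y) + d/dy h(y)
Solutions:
 h(y) = C1 + sqrt(3)*(y*asin(sqrt(2)*y) + sqrt(2)*sqrt(1 - 2*y^2)/2) - 3*Piecewise((-cos(k*y)/k, Ne(k, 0)), (0, True))


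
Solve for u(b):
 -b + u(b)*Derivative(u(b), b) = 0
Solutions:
 u(b) = -sqrt(C1 + b^2)
 u(b) = sqrt(C1 + b^2)


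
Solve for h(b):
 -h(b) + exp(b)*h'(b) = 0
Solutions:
 h(b) = C1*exp(-exp(-b))


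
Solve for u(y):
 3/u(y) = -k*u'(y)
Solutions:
 u(y) = -sqrt(C1 - 6*y/k)
 u(y) = sqrt(C1 - 6*y/k)


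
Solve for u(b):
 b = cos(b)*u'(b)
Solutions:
 u(b) = C1 + Integral(b/cos(b), b)


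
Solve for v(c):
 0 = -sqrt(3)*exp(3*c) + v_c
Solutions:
 v(c) = C1 + sqrt(3)*exp(3*c)/3


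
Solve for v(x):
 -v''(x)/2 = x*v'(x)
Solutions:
 v(x) = C1 + C2*erf(x)


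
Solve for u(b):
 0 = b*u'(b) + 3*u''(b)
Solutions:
 u(b) = C1 + C2*erf(sqrt(6)*b/6)


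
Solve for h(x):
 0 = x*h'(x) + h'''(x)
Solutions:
 h(x) = C1 + Integral(C2*airyai(-x) + C3*airybi(-x), x)


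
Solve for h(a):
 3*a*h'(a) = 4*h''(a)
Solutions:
 h(a) = C1 + C2*erfi(sqrt(6)*a/4)


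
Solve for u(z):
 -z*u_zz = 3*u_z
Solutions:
 u(z) = C1 + C2/z^2


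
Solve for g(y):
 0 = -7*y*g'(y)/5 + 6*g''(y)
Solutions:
 g(y) = C1 + C2*erfi(sqrt(105)*y/30)


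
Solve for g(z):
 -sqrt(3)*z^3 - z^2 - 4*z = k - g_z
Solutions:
 g(z) = C1 + k*z + sqrt(3)*z^4/4 + z^3/3 + 2*z^2


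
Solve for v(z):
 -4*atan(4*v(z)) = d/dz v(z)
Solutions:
 Integral(1/atan(4*_y), (_y, v(z))) = C1 - 4*z


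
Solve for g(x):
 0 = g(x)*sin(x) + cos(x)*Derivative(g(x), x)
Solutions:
 g(x) = C1*cos(x)


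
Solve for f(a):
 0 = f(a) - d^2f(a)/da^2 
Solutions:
 f(a) = C1*exp(-a) + C2*exp(a)


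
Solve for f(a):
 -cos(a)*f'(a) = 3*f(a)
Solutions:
 f(a) = C1*(sin(a) - 1)^(3/2)/(sin(a) + 1)^(3/2)


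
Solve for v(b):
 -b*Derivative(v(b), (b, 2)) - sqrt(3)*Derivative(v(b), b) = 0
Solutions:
 v(b) = C1 + C2*b^(1 - sqrt(3))


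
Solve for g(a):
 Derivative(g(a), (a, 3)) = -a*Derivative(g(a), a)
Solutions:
 g(a) = C1 + Integral(C2*airyai(-a) + C3*airybi(-a), a)


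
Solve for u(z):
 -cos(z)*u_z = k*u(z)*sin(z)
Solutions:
 u(z) = C1*exp(k*log(cos(z)))


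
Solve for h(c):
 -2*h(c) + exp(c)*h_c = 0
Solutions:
 h(c) = C1*exp(-2*exp(-c))


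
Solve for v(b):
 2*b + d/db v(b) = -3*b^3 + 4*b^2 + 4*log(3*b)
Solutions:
 v(b) = C1 - 3*b^4/4 + 4*b^3/3 - b^2 + 4*b*log(b) - 4*b + b*log(81)


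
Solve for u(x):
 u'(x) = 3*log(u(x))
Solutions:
 li(u(x)) = C1 + 3*x


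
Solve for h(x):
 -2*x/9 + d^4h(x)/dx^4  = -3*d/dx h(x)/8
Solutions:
 h(x) = C1 + C4*exp(-3^(1/3)*x/2) + 8*x^2/27 + (C2*sin(3^(5/6)*x/4) + C3*cos(3^(5/6)*x/4))*exp(3^(1/3)*x/4)


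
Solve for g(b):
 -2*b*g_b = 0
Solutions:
 g(b) = C1


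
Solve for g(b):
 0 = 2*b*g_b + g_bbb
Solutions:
 g(b) = C1 + Integral(C2*airyai(-2^(1/3)*b) + C3*airybi(-2^(1/3)*b), b)


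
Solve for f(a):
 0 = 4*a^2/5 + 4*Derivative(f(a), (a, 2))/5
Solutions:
 f(a) = C1 + C2*a - a^4/12


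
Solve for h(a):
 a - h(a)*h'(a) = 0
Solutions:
 h(a) = -sqrt(C1 + a^2)
 h(a) = sqrt(C1 + a^2)


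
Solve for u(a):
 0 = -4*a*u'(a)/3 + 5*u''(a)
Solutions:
 u(a) = C1 + C2*erfi(sqrt(30)*a/15)


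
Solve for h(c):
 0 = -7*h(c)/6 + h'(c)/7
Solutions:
 h(c) = C1*exp(49*c/6)


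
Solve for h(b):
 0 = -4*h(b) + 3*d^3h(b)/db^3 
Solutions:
 h(b) = C3*exp(6^(2/3)*b/3) + (C1*sin(2^(2/3)*3^(1/6)*b/2) + C2*cos(2^(2/3)*3^(1/6)*b/2))*exp(-6^(2/3)*b/6)


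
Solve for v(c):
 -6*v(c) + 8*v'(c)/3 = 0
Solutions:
 v(c) = C1*exp(9*c/4)


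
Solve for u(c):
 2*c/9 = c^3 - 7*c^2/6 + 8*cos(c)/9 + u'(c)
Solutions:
 u(c) = C1 - c^4/4 + 7*c^3/18 + c^2/9 - 8*sin(c)/9


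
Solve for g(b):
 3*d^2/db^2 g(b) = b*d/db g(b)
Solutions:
 g(b) = C1 + C2*erfi(sqrt(6)*b/6)


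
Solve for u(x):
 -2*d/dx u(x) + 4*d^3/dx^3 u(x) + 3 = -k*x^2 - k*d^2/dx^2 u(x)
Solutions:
 u(x) = C1 + C2*exp(x*(-k + sqrt(k^2 + 32))/8) + C3*exp(-x*(k + sqrt(k^2 + 32))/8) + k^3*x/4 + k^2*x^2/4 + k*x^3/6 + 2*k*x + 3*x/2


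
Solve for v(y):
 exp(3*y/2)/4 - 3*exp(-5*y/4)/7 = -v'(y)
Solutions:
 v(y) = C1 - exp(3*y/2)/6 - 12*exp(-5*y/4)/35


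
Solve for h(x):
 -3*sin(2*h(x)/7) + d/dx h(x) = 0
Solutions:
 -3*x + 7*log(cos(2*h(x)/7) - 1)/4 - 7*log(cos(2*h(x)/7) + 1)/4 = C1
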